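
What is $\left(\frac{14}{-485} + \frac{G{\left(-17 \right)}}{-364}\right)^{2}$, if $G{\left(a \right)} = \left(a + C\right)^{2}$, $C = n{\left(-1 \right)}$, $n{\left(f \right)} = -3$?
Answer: $\frac{2477451076}{1947898225} \approx 1.2719$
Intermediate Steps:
$C = -3$
$G{\left(a \right)} = \left(-3 + a\right)^{2}$ ($G{\left(a \right)} = \left(a - 3\right)^{2} = \left(-3 + a\right)^{2}$)
$\left(\frac{14}{-485} + \frac{G{\left(-17 \right)}}{-364}\right)^{2} = \left(\frac{14}{-485} + \frac{\left(-3 - 17\right)^{2}}{-364}\right)^{2} = \left(14 \left(- \frac{1}{485}\right) + \left(-20\right)^{2} \left(- \frac{1}{364}\right)\right)^{2} = \left(- \frac{14}{485} + 400 \left(- \frac{1}{364}\right)\right)^{2} = \left(- \frac{14}{485} - \frac{100}{91}\right)^{2} = \left(- \frac{49774}{44135}\right)^{2} = \frac{2477451076}{1947898225}$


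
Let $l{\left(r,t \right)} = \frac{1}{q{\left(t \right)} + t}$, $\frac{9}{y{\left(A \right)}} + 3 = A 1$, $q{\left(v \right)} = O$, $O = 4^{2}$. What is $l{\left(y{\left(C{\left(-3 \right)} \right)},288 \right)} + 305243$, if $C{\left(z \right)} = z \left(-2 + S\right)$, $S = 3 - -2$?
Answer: $\frac{92793873}{304} \approx 3.0524 \cdot 10^{5}$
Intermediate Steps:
$O = 16$
$S = 5$ ($S = 3 + 2 = 5$)
$q{\left(v \right)} = 16$
$C{\left(z \right)} = 3 z$ ($C{\left(z \right)} = z \left(-2 + 5\right) = z 3 = 3 z$)
$y{\left(A \right)} = \frac{9}{-3 + A}$ ($y{\left(A \right)} = \frac{9}{-3 + A 1} = \frac{9}{-3 + A}$)
$l{\left(r,t \right)} = \frac{1}{16 + t}$
$l{\left(y{\left(C{\left(-3 \right)} \right)},288 \right)} + 305243 = \frac{1}{16 + 288} + 305243 = \frac{1}{304} + 305243 = \frac{92793873}{304}$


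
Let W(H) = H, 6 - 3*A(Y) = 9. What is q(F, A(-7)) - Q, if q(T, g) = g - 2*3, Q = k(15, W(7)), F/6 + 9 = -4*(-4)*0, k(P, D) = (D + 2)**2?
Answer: -88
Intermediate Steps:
A(Y) = -1 (A(Y) = 2 - 1/3*9 = 2 - 3 = -1)
k(P, D) = (2 + D)**2
F = -54 (F = -54 + 6*(-4*(-4)*0) = -54 + 6*(16*0) = -54 + 6*0 = -54 + 0 = -54)
Q = 81 (Q = (2 + 7)**2 = 9**2 = 81)
q(T, g) = -6 + g (q(T, g) = g - 6 = -6 + g)
q(F, A(-7)) - Q = (-6 - 1) - 1*81 = -7 - 81 = -88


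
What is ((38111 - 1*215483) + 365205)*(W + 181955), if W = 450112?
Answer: 118723040811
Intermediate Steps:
((38111 - 1*215483) + 365205)*(W + 181955) = ((38111 - 1*215483) + 365205)*(450112 + 181955) = ((38111 - 215483) + 365205)*632067 = (-177372 + 365205)*632067 = 187833*632067 = 118723040811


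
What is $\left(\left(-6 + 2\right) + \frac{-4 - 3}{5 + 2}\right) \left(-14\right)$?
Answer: $70$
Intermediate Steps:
$\left(\left(-6 + 2\right) + \frac{-4 - 3}{5 + 2}\right) \left(-14\right) = \left(-4 - \frac{7}{7}\right) \left(-14\right) = \left(-4 - 1\right) \left(-14\right) = \left(-5\right) \left(-14\right) = 70$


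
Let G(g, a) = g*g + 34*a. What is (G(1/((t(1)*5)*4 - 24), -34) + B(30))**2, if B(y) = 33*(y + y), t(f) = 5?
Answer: 22652126330625/33362176 ≈ 6.7898e+5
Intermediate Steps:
B(y) = 66*y (B(y) = 33*(2*y) = 66*y)
G(g, a) = g**2 + 34*a
(G(1/((t(1)*5)*4 - 24), -34) + B(30))**2 = (((1/((5*5)*4 - 24))**2 + 34*(-34)) + 66*30)**2 = (((1/(25*4 - 24))**2 - 1156) + 1980)**2 = (((1/(100 - 24))**2 - 1156) + 1980)**2 = (((1/76)**2 - 1156) + 1980)**2 = ((1/5776 - 1156) + 1980)**2 = (-6677055/5776 + 1980)**2 = (4759425/5776)**2 = 22652126330625/33362176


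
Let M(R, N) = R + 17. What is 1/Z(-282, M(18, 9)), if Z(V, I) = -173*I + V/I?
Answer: -35/212207 ≈ -0.00016493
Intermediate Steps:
M(R, N) = 17 + R
1/Z(-282, M(18, 9)) = 1/(-173*(17 + 18) - 282/(17 + 18)) = 1/(-173*35 - 282/35) = 1/(-6055 - 282*1/35) = 1/(-6055 - 282/35) = 1/(-212207/35) = -35/212207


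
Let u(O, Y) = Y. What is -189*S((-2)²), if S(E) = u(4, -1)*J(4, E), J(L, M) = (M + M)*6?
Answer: 9072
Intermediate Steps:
J(L, M) = 12*M (J(L, M) = (2*M)*6 = 12*M)
S(E) = -12*E
-189*S((-2)²) = -(-2268)*(-2)² = -(-2268)*4 = -189*(-48) = 9072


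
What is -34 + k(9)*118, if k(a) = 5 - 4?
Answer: 84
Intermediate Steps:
k(a) = 1
-34 + k(9)*118 = -34 + 1*118 = -34 + 118 = 84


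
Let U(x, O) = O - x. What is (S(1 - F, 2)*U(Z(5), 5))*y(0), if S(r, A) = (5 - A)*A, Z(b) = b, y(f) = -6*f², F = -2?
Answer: 0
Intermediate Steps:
S(r, A) = A*(5 - A)
(S(1 - F, 2)*U(Z(5), 5))*y(0) = ((2*(5 - 1*2))*(5 - 1*5))*(-6*0²) = ((2*(5 - 2))*(5 - 5))*(-6*0) = ((2*3)*0)*0 = (6*0)*0 = 0*0 = 0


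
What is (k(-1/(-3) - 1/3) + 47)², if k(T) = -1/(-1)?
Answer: 2304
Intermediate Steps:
k(T) = 1 (k(T) = -1*(-1) = 1)
(k(-1/(-3) - 1/3) + 47)² = (1 + 47)² = 48² = 2304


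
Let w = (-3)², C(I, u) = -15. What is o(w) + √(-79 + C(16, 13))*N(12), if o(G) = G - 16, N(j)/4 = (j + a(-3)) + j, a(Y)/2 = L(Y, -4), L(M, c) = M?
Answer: -7 + 72*I*√94 ≈ -7.0 + 698.07*I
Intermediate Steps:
a(Y) = 2*Y
N(j) = -24 + 8*j (N(j) = 4*((j + 2*(-3)) + j) = 4*((j - 6) + j) = 4*((-6 + j) + j) = 4*(-6 + 2*j) = -24 + 8*j)
w = 9
o(G) = -16 + G
o(w) + √(-79 + C(16, 13))*N(12) = (-16 + 9) + √(-79 - 15)*(-24 + 8*12) = -7 + √(-94)*(-24 + 96) = -7 + (I*√94)*72 = -7 + 72*I*√94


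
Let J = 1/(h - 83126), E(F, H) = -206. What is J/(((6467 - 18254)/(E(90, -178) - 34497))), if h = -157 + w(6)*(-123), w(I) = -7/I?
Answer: -69406/1959930573 ≈ -3.5412e-5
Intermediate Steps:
h = -27/2 (h = -157 - 7/6*(-123) = -157 + 287/2 = -27/2 ≈ -13.500)
J = -2/166279 (J = 1/(-27/2 - 83126) = 1/(-166279/2) = -2/166279 ≈ -1.2028e-5)
J/(((6467 - 18254)/(E(90, -178) - 34497))) = -2*(-206 - 34497)/(6467 - 18254)/166279 = -2/(166279*((-11787/(-34703)))) = -2/(166279*((-11787*(-1/34703)))) = -2/(166279*11787/34703) = -2/166279*34703/11787 = -69406/1959930573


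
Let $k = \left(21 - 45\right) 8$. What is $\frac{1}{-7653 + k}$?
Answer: $- \frac{1}{7845} \approx -0.00012747$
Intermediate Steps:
$k = -192$ ($k = \left(-24\right) 8 = -192$)
$\frac{1}{-7653 + k} = \frac{1}{-7653 - 192} = \frac{1}{-7845} = - \frac{1}{7845}$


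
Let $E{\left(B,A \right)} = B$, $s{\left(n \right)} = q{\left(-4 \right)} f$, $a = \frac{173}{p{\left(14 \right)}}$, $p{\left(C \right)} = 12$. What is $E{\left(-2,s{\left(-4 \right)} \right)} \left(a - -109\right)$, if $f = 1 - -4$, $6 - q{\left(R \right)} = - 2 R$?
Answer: $- \frac{1481}{6} \approx -246.83$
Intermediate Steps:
$q{\left(R \right)} = 6 + 2 R$ ($q{\left(R \right)} = 6 - - 2 R = 6 + 2 R$)
$f = 5$ ($f = 1 + 4 = 5$)
$a = \frac{173}{12} \approx 14.417$
$s{\left(n \right)} = -10$ ($s{\left(n \right)} = \left(6 + 2 \left(-4\right)\right) 5 = \left(6 - 8\right) 5 = \left(-2\right) 5 = -10$)
$E{\left(-2,s{\left(-4 \right)} \right)} \left(a - -109\right) = - 2 \left(\frac{173}{12} - -109\right) = - 2 \left(\frac{173}{12} + 109\right) = \left(-2\right) \frac{1481}{12} = - \frac{1481}{6}$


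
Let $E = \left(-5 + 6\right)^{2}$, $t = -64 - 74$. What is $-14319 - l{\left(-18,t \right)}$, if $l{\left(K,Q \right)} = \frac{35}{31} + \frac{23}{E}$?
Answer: $- \frac{444637}{31} \approx -14343.0$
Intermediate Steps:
$t = -138$
$E = 1$ ($E = 1^{2} = 1$)
$l{\left(K,Q \right)} = \frac{748}{31}$ ($l{\left(K,Q \right)} = \frac{35}{31} + \frac{23}{1} = 35 \cdot \frac{1}{31} + 23 \cdot 1 = \frac{35}{31} + 23 = \frac{748}{31}$)
$-14319 - l{\left(-18,t \right)} = -14319 - \frac{748}{31} = - \frac{444637}{31}$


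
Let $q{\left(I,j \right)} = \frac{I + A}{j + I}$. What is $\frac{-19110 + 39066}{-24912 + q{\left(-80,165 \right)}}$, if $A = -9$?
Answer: $- \frac{1696260}{2117609} \approx -0.80103$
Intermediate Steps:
$q{\left(I,j \right)} = \frac{-9 + I}{I + j}$ ($q{\left(I,j \right)} = \frac{I - 9}{j + I} = \frac{-9 + I}{I + j}$)
$\frac{-19110 + 39066}{-24912 + q{\left(-80,165 \right)}} = \frac{-19110 + 39066}{-24912 + \frac{-9 - 80}{-80 + 165}} = \frac{19956}{-24912 + \frac{1}{85} \left(-89\right)} = \frac{19956}{-24912 - \frac{89}{85}} = \frac{19956}{- \frac{2117609}{85}} = 19956 \left(- \frac{85}{2117609}\right) = - \frac{1696260}{2117609}$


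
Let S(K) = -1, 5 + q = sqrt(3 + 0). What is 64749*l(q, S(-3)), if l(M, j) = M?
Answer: -323745 + 64749*sqrt(3) ≈ -2.1160e+5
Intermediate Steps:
q = -5 + sqrt(3) (q = -5 + sqrt(3 + 0) = -5 + sqrt(3) ≈ -3.2679)
64749*l(q, S(-3)) = 64749*(-5 + sqrt(3)) = -323745 + 64749*sqrt(3)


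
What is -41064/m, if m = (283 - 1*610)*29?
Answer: 472/109 ≈ 4.3303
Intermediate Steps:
m = -9483 (m = (283 - 610)*29 = -327*29 = -9483)
-41064/m = -41064/(-9483) = -41064*(-1/9483) = 472/109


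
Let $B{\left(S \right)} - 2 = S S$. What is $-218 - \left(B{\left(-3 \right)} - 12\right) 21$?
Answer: $-197$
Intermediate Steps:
$B{\left(S \right)} = 2 + S^{2}$ ($B{\left(S \right)} = 2 + S S = 2 + S^{2}$)
$-218 - \left(B{\left(-3 \right)} - 12\right) 21 = -218 - \left(\left(2 + \left(-3\right)^{2}\right) - 12\right) 21 = -218 - \left(\left(2 + 9\right) - 12\right) 21 = -218 - \left(11 - 12\right) 21 = -218 - \left(-1\right) 21 = -218 - -21 = -218 + 21 = -197$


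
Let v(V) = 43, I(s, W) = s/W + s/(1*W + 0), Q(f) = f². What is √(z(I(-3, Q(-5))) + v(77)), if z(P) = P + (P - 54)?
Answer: I*√287/5 ≈ 3.3882*I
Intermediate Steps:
I(s, W) = 2*s/W (I(s, W) = s/W + s/(W + 0) = s/W + s/W = 2*s/W)
z(P) = -54 + 2*P (z(P) = P + (-54 + P) = -54 + 2*P)
√(z(I(-3, Q(-5))) + v(77)) = √((-54 + 2*(2*(-3)/(-5)²)) + 43) = √((-54 + 2*(2*(-3)/25)) + 43) = √((-54 + 2*(2*(-3)*(1/25))) + 43) = √((-54 + 2*(-6/25)) + 43) = √((-54 - 12/25) + 43) = √(-1362/25 + 43) = √(-287/25) = I*√287/5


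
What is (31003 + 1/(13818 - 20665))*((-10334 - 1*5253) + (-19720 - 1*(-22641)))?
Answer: -2688707321640/6847 ≈ -3.9268e+8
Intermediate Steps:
(31003 + 1/(13818 - 20665))*((-10334 - 1*5253) + (-19720 - 1*(-22641))) = (31003 + 1/(-6847))*((-10334 - 5253) + (-19720 + 22641)) = (31003 - 1/6847)*(-15587 + 2921) = (212277540/6847)*(-12666) = -2688707321640/6847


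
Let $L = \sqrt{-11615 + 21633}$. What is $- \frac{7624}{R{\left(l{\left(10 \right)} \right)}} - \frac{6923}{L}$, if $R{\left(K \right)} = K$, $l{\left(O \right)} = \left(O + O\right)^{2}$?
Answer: $- \frac{953}{50} - \frac{6923 \sqrt{10018}}{10018} \approx -88.228$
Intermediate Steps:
$l{\left(O \right)} = 4 O^{2}$ ($l{\left(O \right)} = \left(2 O\right)^{2} = 4 O^{2}$)
$L = \sqrt{10018} \approx 100.09$
$- \frac{7624}{R{\left(l{\left(10 \right)} \right)}} - \frac{6923}{L} = - \frac{7624}{4 \cdot 10^{2}} - \frac{6923}{\sqrt{10018}} = - \frac{7624}{4 \cdot 100} - 6923 \frac{\sqrt{10018}}{10018} = - \frac{7624}{400} - \frac{6923 \sqrt{10018}}{10018} = \left(-7624\right) \frac{1}{400} - \frac{6923 \sqrt{10018}}{10018} = - \frac{953}{50} - \frac{6923 \sqrt{10018}}{10018}$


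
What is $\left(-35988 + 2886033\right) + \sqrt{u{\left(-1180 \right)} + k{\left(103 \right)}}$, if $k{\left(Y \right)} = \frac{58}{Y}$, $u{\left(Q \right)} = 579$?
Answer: $2850045 + \frac{\sqrt{6148585}}{103} \approx 2.8501 \cdot 10^{6}$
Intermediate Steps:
$\left(-35988 + 2886033\right) + \sqrt{u{\left(-1180 \right)} + k{\left(103 \right)}} = \left(-35988 + 2886033\right) + \sqrt{579 + \frac{58}{103}} = 2850045 + \sqrt{579 + 58 \cdot \frac{1}{103}} = 2850045 + \sqrt{579 + \frac{58}{103}} = 2850045 + \sqrt{\frac{59695}{103}} = 2850045 + \frac{\sqrt{6148585}}{103}$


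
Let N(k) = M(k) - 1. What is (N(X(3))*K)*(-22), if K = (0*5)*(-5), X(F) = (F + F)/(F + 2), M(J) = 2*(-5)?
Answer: 0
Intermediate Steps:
M(J) = -10
X(F) = 2*F/(2 + F) (X(F) = (2*F)/(2 + F) = 2*F/(2 + F))
K = 0 (K = 0*(-5) = 0)
N(k) = -11 (N(k) = -10 - 1 = -11)
(N(X(3))*K)*(-22) = -11*0*(-22) = 0*(-22) = 0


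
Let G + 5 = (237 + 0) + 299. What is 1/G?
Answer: 1/531 ≈ 0.0018832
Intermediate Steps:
G = 531 (G = -5 + ((237 + 0) + 299) = -5 + (237 + 299) = -5 + 536 = 531)
1/G = 1/531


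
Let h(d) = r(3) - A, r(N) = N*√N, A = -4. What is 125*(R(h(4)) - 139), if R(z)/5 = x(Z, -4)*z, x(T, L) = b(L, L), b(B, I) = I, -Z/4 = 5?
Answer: -27375 - 7500*√3 ≈ -40365.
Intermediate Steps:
Z = -20 (Z = -4*5 = -20)
r(N) = N^(3/2)
x(T, L) = L
h(d) = 4 + 3*√3 (h(d) = 3^(3/2) - 1*(-4) = 3*√3 + 4 = 4 + 3*√3)
R(z) = -20*z (R(z) = 5*(-4*z) = -20*z)
125*(R(h(4)) - 139) = 125*(-20*(4 + 3*√3) - 139) = 125*((-80 - 60*√3) - 139) = 125*(-219 - 60*√3) = -27375 - 7500*√3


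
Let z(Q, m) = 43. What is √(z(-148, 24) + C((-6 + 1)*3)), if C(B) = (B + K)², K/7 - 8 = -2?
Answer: 2*√193 ≈ 27.785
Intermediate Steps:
K = 42 (K = 56 + 7*(-2) = 56 - 14 = 42)
C(B) = (42 + B)² (C(B) = (B + 42)² = (42 + B)²)
√(z(-148, 24) + C((-6 + 1)*3)) = √(43 + (42 + (-6 + 1)*3)²) = √(43 + (42 - 5*3)²) = √(43 + (42 - 15)²) = √(43 + 27²) = √(43 + 729) = √772 = 2*√193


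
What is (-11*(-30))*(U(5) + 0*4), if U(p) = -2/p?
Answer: -132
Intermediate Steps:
(-11*(-30))*(U(5) + 0*4) = (-11*(-30))*(-2/5 + 0*4) = 330*(-2*1/5 + 0) = 330*(-2/5 + 0) = 330*(-2/5) = -132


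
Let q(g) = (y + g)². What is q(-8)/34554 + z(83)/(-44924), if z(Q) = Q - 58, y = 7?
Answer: -409463/776151948 ≈ -0.00052756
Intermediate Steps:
z(Q) = -58 + Q
q(g) = (7 + g)²
q(-8)/34554 + z(83)/(-44924) = (7 - 8)²/34554 + (-58 + 83)/(-44924) = (-1)²*(1/34554) + 25*(-1/44924) = 1*(1/34554) - 25/44924 = 1/34554 - 25/44924 = -409463/776151948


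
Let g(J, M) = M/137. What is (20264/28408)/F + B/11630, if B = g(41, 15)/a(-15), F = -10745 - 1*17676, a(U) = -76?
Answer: -61647753209/2444183999644952 ≈ -2.5222e-5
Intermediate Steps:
g(J, M) = M/137 (g(J, M) = M*(1/137) = M/137)
F = -28421 (F = -10745 - 17676 = -28421)
B = -15/10412 (B = ((1/137)*15)/(-76) = (15/137)*(-1/76) = -15/10412 ≈ -0.0014406)
(20264/28408)/F + B/11630 = (20264/28408)/(-28421) - 15/10412/11630 = (20264*(1/28408))*(-1/28421) - 15/10412*1/11630 = (2533/3551)*(-1/28421) - 3/24218312 = -2533/100922971 - 3/24218312 = -61647753209/2444183999644952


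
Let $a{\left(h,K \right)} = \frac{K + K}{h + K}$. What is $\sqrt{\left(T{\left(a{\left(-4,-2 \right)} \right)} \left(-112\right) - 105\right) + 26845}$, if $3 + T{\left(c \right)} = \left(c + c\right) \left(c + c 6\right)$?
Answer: $\frac{2 \sqrt{59353}}{3} \approx 162.42$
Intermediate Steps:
$a{\left(h,K \right)} = \frac{2 K}{K + h}$
$T{\left(c \right)} = -3 + 14 c^{2}$ ($T{\left(c \right)} = -3 + \left(c + c\right) \left(c + c 6\right) = -3 + 2 c \left(c + 6 c\right) = -3 + 2 c 7 c = -3 + 14 c^{2}$)
$\sqrt{\left(T{\left(a{\left(-4,-2 \right)} \right)} \left(-112\right) - 105\right) + 26845} = \sqrt{\left(\left(-3 + 14 \left(2 \left(-2\right) \frac{1}{-2 - 4}\right)^{2}\right) \left(-112\right) - 105\right) + 26845} = \sqrt{\left(\left(-3 + 14 \left(2 \left(-2\right) \frac{1}{-6}\right)^{2}\right) \left(-112\right) - 105\right) + 26845} = \sqrt{\left(\left(-3 + 14 \left(2 \left(-2\right) \left(- \frac{1}{6}\right)\right)^{2}\right) \left(-112\right) - 105\right) + 26845} = \sqrt{\left(\left(-3 + 14 \left(\frac{2}{3}\right)^{2}\right) \left(-112\right) - 105\right) + 26845} = \sqrt{\left(\left(-3 + 14 \cdot \frac{4}{9}\right) \left(-112\right) - 105\right) + 26845} = \sqrt{\left(\left(-3 + \frac{56}{9}\right) \left(-112\right) - 105\right) + 26845} = \sqrt{\left(\frac{29}{9} \left(-112\right) - 105\right) + 26845} = \sqrt{\left(- \frac{3248}{9} - 105\right) + 26845} = \sqrt{- \frac{4193}{9} + 26845} = \sqrt{\frac{237412}{9}} = \frac{2 \sqrt{59353}}{3}$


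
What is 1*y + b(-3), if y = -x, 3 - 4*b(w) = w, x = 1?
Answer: ½ ≈ 0.50000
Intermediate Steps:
b(w) = ¾ - w/4
y = -1 (y = -1*1 = -1)
1*y + b(-3) = 1*(-1) + (¾ - ¼*(-3)) = -1 + (¾ + ¾) = -1 + 3/2 = ½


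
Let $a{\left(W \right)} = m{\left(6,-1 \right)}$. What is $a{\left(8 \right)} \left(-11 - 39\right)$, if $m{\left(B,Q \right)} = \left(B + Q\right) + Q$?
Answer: $-200$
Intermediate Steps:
$m{\left(B,Q \right)} = B + 2 Q$
$a{\left(W \right)} = 4$ ($a{\left(W \right)} = 6 + 2 \left(-1\right) = 6 - 2 = 4$)
$a{\left(8 \right)} \left(-11 - 39\right) = 4 \left(-11 - 39\right) = 4 \left(-50\right) = -200$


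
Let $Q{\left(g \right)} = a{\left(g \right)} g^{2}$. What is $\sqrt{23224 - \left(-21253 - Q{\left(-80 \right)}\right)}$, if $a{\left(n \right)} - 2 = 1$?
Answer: $\sqrt{63677} \approx 252.34$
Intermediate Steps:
$a{\left(n \right)} = 3$ ($a{\left(n \right)} = 2 + 1 = 3$)
$Q{\left(g \right)} = 3 g^{2}$
$\sqrt{23224 - \left(-21253 - Q{\left(-80 \right)}\right)} = \sqrt{23224 + \left(\left(3 \left(-80\right)^{2} + 14437\right) - -6816\right)} = \sqrt{23224 + \left(\left(3 \cdot 6400 + 14437\right) + 6816\right)} = \sqrt{23224 + \left(\left(19200 + 14437\right) + 6816\right)} = \sqrt{23224 + \left(33637 + 6816\right)} = \sqrt{23224 + 40453} = \sqrt{63677}$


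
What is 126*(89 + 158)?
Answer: 31122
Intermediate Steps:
126*(89 + 158) = 126*247 = 31122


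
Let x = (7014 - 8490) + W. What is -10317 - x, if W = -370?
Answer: -8471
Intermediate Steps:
x = -1846 (x = (7014 - 8490) - 370 = -1476 - 370 = -1846)
-10317 - x = -10317 - 1*(-1846) = -10317 + 1846 = -8471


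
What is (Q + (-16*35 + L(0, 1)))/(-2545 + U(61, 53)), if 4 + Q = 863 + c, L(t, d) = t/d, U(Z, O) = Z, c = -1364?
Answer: 355/828 ≈ 0.42874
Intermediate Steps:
Q = -505 (Q = -4 + (863 - 1364) = -4 - 501 = -505)
(Q + (-16*35 + L(0, 1)))/(-2545 + U(61, 53)) = (-505 + (-16*35 + 0/1))/(-2545 + 61) = (-505 + (-560 + 0*1))/(-2484) = (-505 + (-560 + 0))*(-1/2484) = (-505 - 560)*(-1/2484) = -1065*(-1/2484) = 355/828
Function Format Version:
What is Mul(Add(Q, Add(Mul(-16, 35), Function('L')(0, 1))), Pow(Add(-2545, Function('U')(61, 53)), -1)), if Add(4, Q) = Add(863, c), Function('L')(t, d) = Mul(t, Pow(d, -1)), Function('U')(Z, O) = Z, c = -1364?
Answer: Rational(355, 828) ≈ 0.42874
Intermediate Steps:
Q = -505 (Q = Add(-4, Add(863, -1364)) = Add(-4, -501) = -505)
Mul(Add(Q, Add(Mul(-16, 35), Function('L')(0, 1))), Pow(Add(-2545, Function('U')(61, 53)), -1)) = Mul(Add(-505, Add(Mul(-16, 35), Mul(0, Pow(1, -1)))), Pow(Add(-2545, 61), -1)) = Mul(Add(-505, Add(-560, Mul(0, 1))), Pow(-2484, -1)) = Mul(Add(-505, Add(-560, 0)), Rational(-1, 2484)) = Mul(Add(-505, -560), Rational(-1, 2484)) = Mul(-1065, Rational(-1, 2484)) = Rational(355, 828)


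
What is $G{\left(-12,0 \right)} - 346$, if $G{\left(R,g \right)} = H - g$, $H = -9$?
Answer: $-355$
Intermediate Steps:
$G{\left(R,g \right)} = -9 - g$
$G{\left(-12,0 \right)} - 346 = \left(-9 - 0\right) - 346 = \left(-9 + 0\right) - 346 = -9 - 346 = -355$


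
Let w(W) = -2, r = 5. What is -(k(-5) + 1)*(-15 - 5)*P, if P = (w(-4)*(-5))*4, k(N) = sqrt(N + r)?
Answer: 800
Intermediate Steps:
k(N) = sqrt(5 + N) (k(N) = sqrt(N + 5) = sqrt(5 + N))
P = 40 (P = -2*(-5)*4 = 10*4 = 40)
-(k(-5) + 1)*(-15 - 5)*P = -(sqrt(5 - 5) + 1)*(-15 - 5)*40 = -(sqrt(0) + 1)*(-20)*40 = -(0 + 1)*(-20)*40 = -1*(-20)*40 = -(-20)*40 = -1*(-800) = 800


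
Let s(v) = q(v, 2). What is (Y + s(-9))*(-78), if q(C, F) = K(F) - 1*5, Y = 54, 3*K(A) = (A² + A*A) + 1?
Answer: -4056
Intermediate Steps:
K(A) = ⅓ + 2*A²/3 (K(A) = ((A² + A*A) + 1)/3 = ((A² + A²) + 1)/3 = (2*A² + 1)/3 = (1 + 2*A²)/3 = ⅓ + 2*A²/3)
q(C, F) = -14/3 + 2*F²/3 (q(C, F) = (⅓ + 2*F²/3) - 1*5 = (⅓ + 2*F²/3) - 5 = -14/3 + 2*F²/3)
s(v) = -2 (s(v) = -14/3 + (⅔)*2² = -14/3 + (⅔)*4 = -14/3 + 8/3 = -2)
(Y + s(-9))*(-78) = (54 - 2)*(-78) = 52*(-78) = -4056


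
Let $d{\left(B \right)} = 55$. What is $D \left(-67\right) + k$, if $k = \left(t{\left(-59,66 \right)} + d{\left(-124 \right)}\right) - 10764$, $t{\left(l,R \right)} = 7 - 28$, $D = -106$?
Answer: $-3628$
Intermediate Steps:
$t{\left(l,R \right)} = -21$
$k = -10730$ ($k = \left(-21 + 55\right) - 10764 = 34 - 10764 = -10730$)
$D \left(-67\right) + k = \left(-106\right) \left(-67\right) - 10730 = 7102 - 10730 = -3628$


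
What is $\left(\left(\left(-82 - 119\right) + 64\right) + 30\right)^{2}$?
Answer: $11449$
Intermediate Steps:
$\left(\left(\left(-82 - 119\right) + 64\right) + 30\right)^{2} = \left(\left(-201 + 64\right) + 30\right)^{2} = \left(-137 + 30\right)^{2} = \left(-107\right)^{2} = 11449$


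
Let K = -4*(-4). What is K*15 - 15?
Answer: 225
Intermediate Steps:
K = 16
K*15 - 15 = 16*15 - 15 = 240 - 15 = 225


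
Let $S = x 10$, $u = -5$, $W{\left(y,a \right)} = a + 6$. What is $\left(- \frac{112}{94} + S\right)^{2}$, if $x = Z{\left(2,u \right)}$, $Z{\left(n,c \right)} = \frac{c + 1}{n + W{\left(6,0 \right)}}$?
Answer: $\frac{84681}{2209} \approx 38.335$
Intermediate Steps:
$W{\left(y,a \right)} = 6 + a$
$Z{\left(n,c \right)} = \frac{1 + c}{6 + n}$ ($Z{\left(n,c \right)} = \frac{c + 1}{n + \left(6 + 0\right)} = \frac{1 + c}{n + 6} = \frac{1 + c}{6 + n}$)
$x = - \frac{1}{2}$ ($x = \frac{1 - 5}{6 + 2} = \frac{1}{8} \left(-4\right) = - \frac{1}{2} \approx -0.5$)
$S = -5$ ($S = \left(- \frac{1}{2}\right) 10 = -5$)
$\left(- \frac{112}{94} + S\right)^{2} = \left(- \frac{112}{94} - 5\right)^{2} = \left(\left(-112\right) \frac{1}{94} - 5\right)^{2} = \left(- \frac{56}{47} - 5\right)^{2} = \left(- \frac{291}{47}\right)^{2} = \frac{84681}{2209}$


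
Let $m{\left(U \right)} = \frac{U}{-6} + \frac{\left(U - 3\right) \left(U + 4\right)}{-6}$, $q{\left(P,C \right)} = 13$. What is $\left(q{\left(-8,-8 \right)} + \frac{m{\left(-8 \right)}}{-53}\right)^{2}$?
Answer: $\frac{483025}{2809} \approx 171.96$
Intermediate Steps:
$m{\left(U \right)} = - \frac{U}{6} - \frac{\left(-3 + U\right) \left(4 + U\right)}{6}$ ($m{\left(U \right)} = U \left(- \frac{1}{6}\right) + \left(-3 + U\right) \left(4 + U\right) \left(- \frac{1}{6}\right) = - \frac{U}{6} - \frac{\left(-3 + U\right) \left(4 + U\right)}{6}$)
$\left(q{\left(-8,-8 \right)} + \frac{m{\left(-8 \right)}}{-53}\right)^{2} = \left(13 + \frac{2 - - \frac{8}{3} - \frac{\left(-8\right)^{2}}{6}}{-53}\right)^{2} = \left(13 + \left(2 + \frac{8}{3} - \frac{32}{3}\right) \left(- \frac{1}{53}\right)\right)^{2} = \left(13 - - \frac{6}{53}\right)^{2} = \left(13 + \frac{6}{53}\right)^{2} = \left(\frac{695}{53}\right)^{2} = \frac{483025}{2809}$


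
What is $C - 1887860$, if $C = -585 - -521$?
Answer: $-1887924$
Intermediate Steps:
$C = -64$ ($C = -585 + 521 = -64$)
$C - 1887860 = -64 - 1887860 = -1887924$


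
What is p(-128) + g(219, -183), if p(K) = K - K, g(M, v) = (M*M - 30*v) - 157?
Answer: 53294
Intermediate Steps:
g(M, v) = -157 + M² - 30*v (g(M, v) = (M² - 30*v) - 157 = -157 + M² - 30*v)
p(K) = 0
p(-128) + g(219, -183) = 0 + (-157 + 219² - 30*(-183)) = 0 + (-157 + 47961 + 5490) = 0 + 53294 = 53294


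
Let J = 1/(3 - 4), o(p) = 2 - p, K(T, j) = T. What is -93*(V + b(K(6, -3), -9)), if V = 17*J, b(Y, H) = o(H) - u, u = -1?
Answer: 465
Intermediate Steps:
J = -1 (J = 1/(-1) = -1)
b(Y, H) = 3 - H (b(Y, H) = (2 - H) - 1*(-1) = (2 - H) + 1 = 3 - H)
V = -17 (V = 17*(-1) = -17)
-93*(V + b(K(6, -3), -9)) = -93*(-17 + (3 - 1*(-9))) = -93*(-17 + (3 + 9)) = -93*(-17 + 12) = -93*(-5) = 465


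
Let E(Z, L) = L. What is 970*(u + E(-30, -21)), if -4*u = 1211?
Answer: -628075/2 ≈ -3.1404e+5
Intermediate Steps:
u = -1211/4 (u = -¼*1211 = -1211/4 ≈ -302.75)
970*(u + E(-30, -21)) = 970*(-1211/4 - 21) = 970*(-1295/4) = -628075/2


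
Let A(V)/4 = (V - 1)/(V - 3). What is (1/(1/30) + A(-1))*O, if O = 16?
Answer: 512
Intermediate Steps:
A(V) = 4*(-1 + V)/(-3 + V) (A(V) = 4*((V - 1)/(V - 3)) = 4*((-1 + V)/(-3 + V)) = 4*(-1 + V)/(-3 + V))
(1/(1/30) + A(-1))*O = (1/(1/30) + 4*(-1 - 1)/(-3 - 1))*16 = (1/(1/30) + 4*(-2)/(-4))*16 = (30 + 4*(-¼)*(-2))*16 = (30 + 2)*16 = 32*16 = 512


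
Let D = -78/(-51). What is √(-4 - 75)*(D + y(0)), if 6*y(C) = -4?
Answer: 44*I*√79/51 ≈ 7.6682*I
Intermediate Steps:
y(C) = -⅔ (y(C) = (⅙)*(-4) = -⅔)
D = 26/17 (D = -78*(-1/51) = 26/17 ≈ 1.5294)
√(-4 - 75)*(D + y(0)) = √(-4 - 75)*(26/17 - ⅔) = √(-79)*(44/51) = (I*√79)*(44/51) = 44*I*√79/51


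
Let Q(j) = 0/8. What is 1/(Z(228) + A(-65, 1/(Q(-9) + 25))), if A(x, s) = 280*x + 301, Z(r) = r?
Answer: -1/17671 ≈ -5.6590e-5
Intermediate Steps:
Q(j) = 0 (Q(j) = 0*(⅛) = 0)
A(x, s) = 301 + 280*x
1/(Z(228) + A(-65, 1/(Q(-9) + 25))) = 1/(228 + (301 + 280*(-65))) = 1/(228 + (301 - 18200)) = 1/(228 - 17899) = 1/(-17671) = -1/17671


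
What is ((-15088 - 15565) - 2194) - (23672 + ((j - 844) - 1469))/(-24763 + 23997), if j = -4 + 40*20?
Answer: -25138647/766 ≈ -32818.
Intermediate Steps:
j = 796 (j = -4 + 800 = 796)
((-15088 - 15565) - 2194) - (23672 + ((j - 844) - 1469))/(-24763 + 23997) = ((-15088 - 15565) - 2194) - (23672 + ((796 - 844) - 1469))/(-24763 + 23997) = (-30653 - 2194) - (23672 + (-48 - 1469))/(-766) = -32847 - (23672 - 1517)*(-1)/766 = -32847 - 22155*(-1)/766 = -32847 - 1*(-22155/766) = -32847 + 22155/766 = -25138647/766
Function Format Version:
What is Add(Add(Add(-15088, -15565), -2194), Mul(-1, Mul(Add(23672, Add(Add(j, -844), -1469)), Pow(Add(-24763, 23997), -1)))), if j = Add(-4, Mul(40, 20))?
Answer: Rational(-25138647, 766) ≈ -32818.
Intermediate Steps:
j = 796 (j = Add(-4, 800) = 796)
Add(Add(Add(-15088, -15565), -2194), Mul(-1, Mul(Add(23672, Add(Add(j, -844), -1469)), Pow(Add(-24763, 23997), -1)))) = Add(Add(Add(-15088, -15565), -2194), Mul(-1, Mul(Add(23672, Add(Add(796, -844), -1469)), Pow(Add(-24763, 23997), -1)))) = Add(Add(-30653, -2194), Mul(-1, Mul(Add(23672, Add(-48, -1469)), Pow(-766, -1)))) = Add(-32847, Mul(-1, Mul(Add(23672, -1517), Rational(-1, 766)))) = Add(-32847, Mul(-1, Mul(22155, Rational(-1, 766)))) = Add(-32847, Mul(-1, Rational(-22155, 766))) = Add(-32847, Rational(22155, 766)) = Rational(-25138647, 766)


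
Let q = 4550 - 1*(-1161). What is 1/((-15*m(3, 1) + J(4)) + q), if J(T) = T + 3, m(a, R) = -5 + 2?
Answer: 1/5763 ≈ 0.00017352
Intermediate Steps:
m(a, R) = -3
J(T) = 3 + T
q = 5711 (q = 4550 + 1161 = 5711)
1/((-15*m(3, 1) + J(4)) + q) = 1/((-15*(-3) + (3 + 4)) + 5711) = 1/((45 + 7) + 5711) = 1/(52 + 5711) = 1/5763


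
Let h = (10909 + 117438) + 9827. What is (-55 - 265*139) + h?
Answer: 101284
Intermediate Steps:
h = 138174 (h = 128347 + 9827 = 138174)
(-55 - 265*139) + h = (-55 - 265*139) + 138174 = (-55 - 36835) + 138174 = -36890 + 138174 = 101284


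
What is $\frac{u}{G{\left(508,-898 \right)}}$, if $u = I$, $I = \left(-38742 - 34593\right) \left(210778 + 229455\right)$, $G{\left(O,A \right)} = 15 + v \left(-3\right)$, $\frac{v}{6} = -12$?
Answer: $- \frac{10761495685}{77} \approx -1.3976 \cdot 10^{8}$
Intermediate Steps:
$v = -72$ ($v = 6 \left(-12\right) = -72$)
$G{\left(O,A \right)} = 231$ ($G{\left(O,A \right)} = 15 - -216 = 15 + 216 = 231$)
$I = -32284487055$ ($I = \left(-73335\right) 440233 = -32284487055$)
$u = -32284487055$
$\frac{u}{G{\left(508,-898 \right)}} = - \frac{32284487055}{231} = \left(-32284487055\right) \frac{1}{231} = - \frac{10761495685}{77}$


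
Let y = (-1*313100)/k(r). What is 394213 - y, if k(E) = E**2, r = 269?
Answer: 28525959993/72361 ≈ 3.9422e+5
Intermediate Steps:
y = -313100/72361 (y = (-1*313100)/(269**2) = -313100/72361 ≈ -4.3269)
394213 - y = 394213 - 1*(-313100/72361) = 394213 + 313100/72361 = 28525959993/72361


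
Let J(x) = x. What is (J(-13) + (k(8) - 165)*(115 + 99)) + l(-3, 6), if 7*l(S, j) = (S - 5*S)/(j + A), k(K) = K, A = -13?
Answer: -1646951/49 ≈ -33611.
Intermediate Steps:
l(S, j) = -4*S/(7*(-13 + j)) (l(S, j) = ((S - 5*S)/(j - 13))/7 = ((-4*S)/(-13 + j))/7 = (-4*S/(-13 + j))/7 = -4*S/(7*(-13 + j)))
(J(-13) + (k(8) - 165)*(115 + 99)) + l(-3, 6) = (-13 + (8 - 165)*(115 + 99)) - 4*(-3)/(-91 + 7*6) = (-13 - 157*214) - 4*(-3)/(-91 + 42) = (-13 - 33598) - 4*(-3)/(-49) = -33611 - 4*(-3)*(-1/49) = -33611 - 12/49 = -1646951/49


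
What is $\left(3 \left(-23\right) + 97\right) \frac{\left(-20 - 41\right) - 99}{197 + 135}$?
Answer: $- \frac{1120}{83} \approx -13.494$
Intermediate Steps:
$\left(3 \left(-23\right) + 97\right) \frac{\left(-20 - 41\right) - 99}{197 + 135} = \left(-69 + 97\right) \frac{-61 - 99}{332} = 28 \left(\left(-160\right) \frac{1}{332}\right) = 28 \left(- \frac{40}{83}\right) = - \frac{1120}{83}$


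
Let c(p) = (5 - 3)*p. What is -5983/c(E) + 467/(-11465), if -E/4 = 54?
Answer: 68393351/4952880 ≈ 13.809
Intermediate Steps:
E = -216 (E = -4*54 = -216)
c(p) = 2*p
-5983/c(E) + 467/(-11465) = -5983/(2*(-216)) + 467/(-11465) = -5983/(-432) + 467*(-1/11465) = -5983*(-1/432) - 467/11465 = 5983/432 - 467/11465 = 68393351/4952880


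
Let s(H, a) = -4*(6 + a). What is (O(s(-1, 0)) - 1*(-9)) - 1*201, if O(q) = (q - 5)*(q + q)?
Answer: 1200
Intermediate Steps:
s(H, a) = -24 - 4*a
O(q) = 2*q*(-5 + q) (O(q) = (-5 + q)*(2*q) = 2*q*(-5 + q))
(O(s(-1, 0)) - 1*(-9)) - 1*201 = (2*(-24 - 4*0)*(-5 + (-24 - 4*0)) - 1*(-9)) - 1*201 = (2*(-24 + 0)*(-5 + (-24 + 0)) + 9) - 201 = (2*(-24)*(-5 - 24) + 9) - 201 = (2*(-24)*(-29) + 9) - 201 = (1392 + 9) - 201 = 1401 - 201 = 1200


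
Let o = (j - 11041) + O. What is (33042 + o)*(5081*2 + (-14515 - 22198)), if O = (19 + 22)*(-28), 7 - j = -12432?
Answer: -883935892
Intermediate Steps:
j = 12439 (j = 7 - 1*(-12432) = 7 + 12432 = 12439)
O = -1148 (O = 41*(-28) = -1148)
o = 250 (o = (12439 - 11041) - 1148 = 1398 - 1148 = 250)
(33042 + o)*(5081*2 + (-14515 - 22198)) = (33042 + 250)*(5081*2 + (-14515 - 22198)) = 33292*(10162 - 36713) = 33292*(-26551) = -883935892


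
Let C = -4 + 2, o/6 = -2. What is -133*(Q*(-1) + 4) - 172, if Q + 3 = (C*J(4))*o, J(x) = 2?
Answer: 5281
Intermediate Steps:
o = -12 (o = 6*(-2) = -12)
C = -2
Q = 45 (Q = -3 - 2*2*(-12) = -3 - 4*(-12) = -3 + 48 = 45)
-133*(Q*(-1) + 4) - 172 = -133*(45*(-1) + 4) - 172 = -133*(-45 + 4) - 172 = -133*(-41) - 172 = 5453 - 172 = 5281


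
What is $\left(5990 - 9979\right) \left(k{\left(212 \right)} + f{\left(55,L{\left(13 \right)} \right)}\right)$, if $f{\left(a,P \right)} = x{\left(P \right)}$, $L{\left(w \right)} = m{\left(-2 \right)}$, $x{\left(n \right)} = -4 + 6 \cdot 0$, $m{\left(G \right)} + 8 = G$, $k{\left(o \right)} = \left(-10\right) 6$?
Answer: $255296$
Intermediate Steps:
$k{\left(o \right)} = -60$
$m{\left(G \right)} = -8 + G$
$x{\left(n \right)} = -4$ ($x{\left(n \right)} = -4 + 0 = -4$)
$L{\left(w \right)} = -10$ ($L{\left(w \right)} = -8 - 2 = -10$)
$f{\left(a,P \right)} = -4$
$\left(5990 - 9979\right) \left(k{\left(212 \right)} + f{\left(55,L{\left(13 \right)} \right)}\right) = \left(5990 - 9979\right) \left(-60 - 4\right) = \left(-3989\right) \left(-64\right) = 255296$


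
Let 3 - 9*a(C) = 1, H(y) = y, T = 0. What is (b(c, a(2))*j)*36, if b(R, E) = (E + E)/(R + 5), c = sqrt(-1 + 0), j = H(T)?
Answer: 0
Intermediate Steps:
a(C) = 2/9 (a(C) = 1/3 - 1/9*1 = 1/3 - 1/9 = 2/9)
j = 0
c = I (c = sqrt(-1) = I ≈ 1.0*I)
b(R, E) = 2*E/(5 + R) (b(R, E) = (2*E)/(5 + R) = 2*E/(5 + R))
(b(c, a(2))*j)*36 = ((2*(2/9)/(5 + I))*0)*36 = ((2*(2/9)*((5 - I)/26))*0)*36 = ((10/117 - 2*I/117)*0)*36 = 0*36 = 0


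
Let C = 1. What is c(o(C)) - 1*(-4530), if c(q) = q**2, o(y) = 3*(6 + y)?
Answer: 4971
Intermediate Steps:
o(y) = 18 + 3*y
c(o(C)) - 1*(-4530) = (18 + 3*1)**2 - 1*(-4530) = (18 + 3)**2 + 4530 = 21**2 + 4530 = 441 + 4530 = 4971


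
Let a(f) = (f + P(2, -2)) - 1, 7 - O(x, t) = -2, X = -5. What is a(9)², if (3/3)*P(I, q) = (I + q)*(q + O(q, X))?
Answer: 64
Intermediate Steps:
O(x, t) = 9 (O(x, t) = 7 - 1*(-2) = 7 + 2 = 9)
P(I, q) = (9 + q)*(I + q) (P(I, q) = (I + q)*(q + 9) = (I + q)*(9 + q) = (9 + q)*(I + q))
a(f) = -1 + f (a(f) = (f + ((-2)² + 9*2 + 9*(-2) + 2*(-2))) - 1 = (f + (4 + 18 - 18 - 4)) - 1 = (f + 0) - 1 = f - 1 = -1 + f)
a(9)² = (-1 + 9)² = 8² = 64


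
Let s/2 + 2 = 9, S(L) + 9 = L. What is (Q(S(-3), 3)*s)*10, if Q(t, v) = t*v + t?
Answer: -6720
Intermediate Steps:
S(L) = -9 + L
s = 14 (s = -4 + 2*9 = -4 + 18 = 14)
Q(t, v) = t + t*v
(Q(S(-3), 3)*s)*10 = (((-9 - 3)*(1 + 3))*14)*10 = (-12*4*14)*10 = -48*14*10 = -672*10 = -6720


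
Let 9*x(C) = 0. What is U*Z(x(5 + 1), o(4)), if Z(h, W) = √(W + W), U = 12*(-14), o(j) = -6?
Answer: -336*I*√3 ≈ -581.97*I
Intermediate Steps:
x(C) = 0 (x(C) = (⅑)*0 = 0)
U = -168
Z(h, W) = √2*√W (Z(h, W) = √(2*W) = √2*√W)
U*Z(x(5 + 1), o(4)) = -168*√2*√(-6) = -168*√2*I*√6 = -336*I*√3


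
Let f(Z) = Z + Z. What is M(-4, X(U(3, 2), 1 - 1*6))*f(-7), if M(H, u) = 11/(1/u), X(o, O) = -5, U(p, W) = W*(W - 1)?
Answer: 770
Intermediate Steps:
U(p, W) = W*(-1 + W)
M(H, u) = 11*u
f(Z) = 2*Z
M(-4, X(U(3, 2), 1 - 1*6))*f(-7) = (11*(-5))*(2*(-7)) = -55*(-14) = 770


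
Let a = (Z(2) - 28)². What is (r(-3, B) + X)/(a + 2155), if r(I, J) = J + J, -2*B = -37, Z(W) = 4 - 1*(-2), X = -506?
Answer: -67/377 ≈ -0.17772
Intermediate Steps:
Z(W) = 6 (Z(W) = 4 + 2 = 6)
B = 37/2 (B = -½*(-37) = 37/2 ≈ 18.500)
r(I, J) = 2*J
a = 484 (a = (6 - 28)² = (-22)² = 484)
(r(-3, B) + X)/(a + 2155) = (2*(37/2) - 506)/(484 + 2155) = (37 - 506)/2639 = -469*1/2639 = -67/377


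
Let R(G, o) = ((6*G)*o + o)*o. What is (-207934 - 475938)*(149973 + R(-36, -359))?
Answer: 18847130719424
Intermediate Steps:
R(G, o) = o*(o + 6*G*o) (R(G, o) = (6*G*o + o)*o = (o + 6*G*o)*o = o*(o + 6*G*o))
(-207934 - 475938)*(149973 + R(-36, -359)) = (-207934 - 475938)*(149973 + (-359)**2*(1 + 6*(-36))) = -683872*(149973 + 128881*(1 - 216)) = -683872*(149973 + 128881*(-215)) = -683872*(149973 - 27709415) = -683872*(-27559442) = 18847130719424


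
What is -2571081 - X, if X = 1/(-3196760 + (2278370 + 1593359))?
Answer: -1735399971490/674969 ≈ -2.5711e+6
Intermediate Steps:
X = 1/674969 (X = 1/(-3196760 + 3871729) = 1/674969 ≈ 1.4815e-6)
-2571081 - X = -2571081 - 1*1/674969 = -2571081 - 1/674969 = -1735399971490/674969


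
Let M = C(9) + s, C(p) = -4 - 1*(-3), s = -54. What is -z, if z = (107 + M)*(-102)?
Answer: 5304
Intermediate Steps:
C(p) = -1 (C(p) = -4 + 3 = -1)
M = -55 (M = -1 - 54 = -55)
z = -5304 (z = (107 - 55)*(-102) = 52*(-102) = -5304)
-z = -1*(-5304) = 5304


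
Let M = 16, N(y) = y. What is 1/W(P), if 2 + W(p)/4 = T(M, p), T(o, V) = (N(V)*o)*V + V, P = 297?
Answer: 1/5646556 ≈ 1.7710e-7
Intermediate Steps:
T(o, V) = V + o*V**2 (T(o, V) = (V*o)*V + V = o*V**2 + V = V + o*V**2)
W(p) = -8 + 4*p*(1 + 16*p) (W(p) = -8 + 4*(p*(1 + p*16)) = -8 + 4*(p*(1 + 16*p)) = -8 + 4*p*(1 + 16*p))
1/W(P) = 1/(-8 + 4*297*(1 + 16*297)) = 1/(-8 + 4*297*(1 + 4752)) = 1/(-8 + 4*297*4753) = 1/(-8 + 5646564) = 1/5646556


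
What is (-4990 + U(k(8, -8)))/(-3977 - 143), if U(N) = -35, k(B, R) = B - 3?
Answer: 1005/824 ≈ 1.2197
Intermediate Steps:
k(B, R) = -3 + B
(-4990 + U(k(8, -8)))/(-3977 - 143) = (-4990 - 35)/(-3977 - 143) = -5025/(-4120) = -5025*(-1/4120) = 1005/824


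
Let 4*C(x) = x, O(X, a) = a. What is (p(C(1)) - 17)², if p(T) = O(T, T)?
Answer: 4489/16 ≈ 280.56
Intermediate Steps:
C(x) = x/4
p(T) = T
(p(C(1)) - 17)² = ((¼)*1 - 17)² = (¼ - 17)² = (-67/4)² = 4489/16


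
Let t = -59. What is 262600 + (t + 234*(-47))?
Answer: 251543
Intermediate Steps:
262600 + (t + 234*(-47)) = 262600 + (-59 + 234*(-47)) = 262600 + (-59 - 10998) = 262600 - 11057 = 251543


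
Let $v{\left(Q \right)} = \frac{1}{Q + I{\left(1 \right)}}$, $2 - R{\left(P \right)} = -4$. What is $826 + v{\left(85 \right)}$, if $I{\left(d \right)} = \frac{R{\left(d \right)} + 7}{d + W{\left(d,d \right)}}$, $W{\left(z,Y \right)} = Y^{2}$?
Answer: $\frac{151160}{183} \approx 826.01$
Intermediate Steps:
$R{\left(P \right)} = 6$ ($R{\left(P \right)} = 2 - -4 = 2 + 4 = 6$)
$I{\left(d \right)} = \frac{13}{d + d^{2}}$ ($I{\left(d \right)} = \frac{6 + 7}{d + d^{2}} = \frac{13}{d + d^{2}}$)
$v{\left(Q \right)} = \frac{1}{\frac{13}{2} + Q}$ ($v{\left(Q \right)} = \frac{1}{Q + \frac{13}{1 \left(1 + 1\right)}} = \frac{1}{Q + 13 \cdot 1 \cdot \frac{1}{2}} = \frac{1}{Q + \frac{13}{2}} = \frac{1}{\frac{13}{2} + Q}$)
$826 + v{\left(85 \right)} = 826 + \frac{2}{13 + 2 \cdot 85} = 826 + \frac{2}{13 + 170} = 826 + \frac{2}{183} = \frac{151160}{183}$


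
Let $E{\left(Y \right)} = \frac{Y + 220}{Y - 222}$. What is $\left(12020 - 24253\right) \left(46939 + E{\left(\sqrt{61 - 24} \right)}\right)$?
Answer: $- \frac{764250411704}{1331} + \frac{5406986 \sqrt{37}}{49247} \approx -5.7419 \cdot 10^{8}$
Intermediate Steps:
$E{\left(Y \right)} = \frac{220 + Y}{-222 + Y}$
$\left(12020 - 24253\right) \left(46939 + E{\left(\sqrt{61 - 24} \right)}\right) = \left(12020 - 24253\right) \left(46939 + \frac{220 + \sqrt{61 - 24}}{-222 + \sqrt{61 - 24}}\right) = - 12233 \left(46939 + \frac{220 + \sqrt{37}}{-222 + \sqrt{37}}\right) = -574204787 - \frac{12233 \left(220 + \sqrt{37}\right)}{-222 + \sqrt{37}}$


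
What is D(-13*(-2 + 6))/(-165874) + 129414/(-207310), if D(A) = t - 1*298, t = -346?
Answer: -5333227549/8596834735 ≈ -0.62037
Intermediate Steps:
D(A) = -644 (D(A) = -346 - 1*298 = -346 - 298 = -644)
D(-13*(-2 + 6))/(-165874) + 129414/(-207310) = -644/(-165874) + 129414/(-207310) = -644*(-1/165874) + 129414*(-1/207310) = 322/82937 - 64707/103655 = -5333227549/8596834735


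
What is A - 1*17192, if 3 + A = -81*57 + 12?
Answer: -21800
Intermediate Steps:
A = -4608 (A = -3 + (-81*57 + 12) = -3 + (-4617 + 12) = -3 - 4605 = -4608)
A - 1*17192 = -4608 - 1*17192 = -4608 - 17192 = -21800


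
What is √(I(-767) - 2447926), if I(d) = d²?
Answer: I*√1859637 ≈ 1363.7*I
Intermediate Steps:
√(I(-767) - 2447926) = √((-767)² - 2447926) = √(588289 - 2447926) = √(-1859637) = I*√1859637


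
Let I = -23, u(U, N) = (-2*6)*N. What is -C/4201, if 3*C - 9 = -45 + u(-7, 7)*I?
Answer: -632/4201 ≈ -0.15044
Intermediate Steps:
u(U, N) = -12*N
C = 632 (C = 3 + (-45 - 12*7*(-23))/3 = 3 + (-45 - 84*(-23))/3 = 3 + (-45 + 1932)/3 = 3 + (⅓)*1887 = 3 + 629 = 632)
-C/4201 = -632/4201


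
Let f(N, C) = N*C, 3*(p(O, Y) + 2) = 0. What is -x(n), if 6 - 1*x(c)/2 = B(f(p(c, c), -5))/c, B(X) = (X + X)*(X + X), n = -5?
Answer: -172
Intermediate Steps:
p(O, Y) = -2 (p(O, Y) = -2 + (⅓)*0 = -2 + 0 = -2)
f(N, C) = C*N
B(X) = 4*X² (B(X) = (2*X)*(2*X) = 4*X²)
x(c) = 12 - 800/c (x(c) = 12 - 2*4*(-5*(-2))²/c = 12 - 2*4*10²/c = 12 - 2*4*100/c = 12 - 800/c)
-x(n) = -(12 - 800/(-5)) = -(12 - 800*(-⅕)) = -(12 + 160) = -1*172 = -172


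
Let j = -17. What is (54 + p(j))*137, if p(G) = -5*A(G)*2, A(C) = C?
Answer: 30688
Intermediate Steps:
p(G) = -10*G (p(G) = -5*G*2 = -10*G)
(54 + p(j))*137 = (54 - 10*(-17))*137 = (54 + 170)*137 = 224*137 = 30688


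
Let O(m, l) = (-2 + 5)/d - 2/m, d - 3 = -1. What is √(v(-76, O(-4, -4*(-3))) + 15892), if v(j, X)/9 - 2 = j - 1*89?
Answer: 5*√577 ≈ 120.10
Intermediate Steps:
d = 2 (d = 3 - 1 = 2)
O(m, l) = 3/2 - 2/m (O(m, l) = (-2 + 5)/2 - 2/m = 3*(½) - 2/m = 3/2 - 2/m)
v(j, X) = -783 + 9*j (v(j, X) = 18 + 9*(j - 1*89) = 18 + 9*(j - 89) = 18 + 9*(-89 + j) = 18 + (-801 + 9*j) = -783 + 9*j)
√(v(-76, O(-4, -4*(-3))) + 15892) = √((-783 + 9*(-76)) + 15892) = √((-783 - 684) + 15892) = √(-1467 + 15892) = √14425 = 5*√577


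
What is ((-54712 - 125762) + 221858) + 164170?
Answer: 205554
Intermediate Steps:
((-54712 - 125762) + 221858) + 164170 = (-180474 + 221858) + 164170 = 41384 + 164170 = 205554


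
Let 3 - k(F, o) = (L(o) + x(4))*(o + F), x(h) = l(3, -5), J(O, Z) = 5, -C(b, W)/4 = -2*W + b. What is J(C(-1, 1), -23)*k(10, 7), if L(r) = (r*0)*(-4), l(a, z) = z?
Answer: 440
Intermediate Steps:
C(b, W) = -4*b + 8*W (C(b, W) = -4*(-2*W + b) = -4*(b - 2*W) = -4*b + 8*W)
L(r) = 0 (L(r) = 0*(-4) = 0)
x(h) = -5
k(F, o) = 3 + 5*F + 5*o (k(F, o) = 3 - (0 - 5)*(o + F) = 3 - (-5)*(F + o) = 3 - (-5*F - 5*o) = 3 + (5*F + 5*o) = 3 + 5*F + 5*o)
J(C(-1, 1), -23)*k(10, 7) = 5*(3 + 5*10 + 5*7) = 5*(3 + 50 + 35) = 5*88 = 440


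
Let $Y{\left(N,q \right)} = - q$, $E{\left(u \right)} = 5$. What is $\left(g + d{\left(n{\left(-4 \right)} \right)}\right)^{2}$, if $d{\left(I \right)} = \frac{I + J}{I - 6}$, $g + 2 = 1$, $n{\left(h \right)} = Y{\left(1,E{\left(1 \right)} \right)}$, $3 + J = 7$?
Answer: $\frac{100}{121} \approx 0.82645$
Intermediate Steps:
$J = 4$ ($J = -3 + 7 = 4$)
$n{\left(h \right)} = -5$ ($n{\left(h \right)} = \left(-1\right) 5 = -5$)
$g = -1$ ($g = -2 + 1 = -1$)
$d{\left(I \right)} = \frac{4 + I}{-6 + I}$ ($d{\left(I \right)} = \frac{I + 4}{I - 6} = \frac{4 + I}{-6 + I}$)
$\left(g + d{\left(n{\left(-4 \right)} \right)}\right)^{2} = \left(-1 + \frac{4 - 5}{-6 - 5}\right)^{2} = \left(-1 + \frac{1}{-11} \left(-1\right)\right)^{2} = \left(-1 - - \frac{1}{11}\right)^{2} = \left(-1 + \frac{1}{11}\right)^{2} = \left(- \frac{10}{11}\right)^{2} = \frac{100}{121}$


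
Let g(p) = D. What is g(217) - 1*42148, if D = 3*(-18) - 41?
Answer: -42243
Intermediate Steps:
D = -95 (D = -54 - 41 = -95)
g(p) = -95
g(217) - 1*42148 = -95 - 1*42148 = -95 - 42148 = -42243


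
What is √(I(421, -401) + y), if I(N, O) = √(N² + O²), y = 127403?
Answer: √(127403 + √338042) ≈ 357.75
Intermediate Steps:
√(I(421, -401) + y) = √(√(421² + (-401)²) + 127403) = √(√(177241 + 160801) + 127403) = √(√338042 + 127403) = √(127403 + √338042)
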